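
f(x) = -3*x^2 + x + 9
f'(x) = 1 - 6*x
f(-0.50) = 7.75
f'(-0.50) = 4.00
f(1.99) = -0.89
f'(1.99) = -10.94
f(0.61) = 8.49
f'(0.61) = -2.66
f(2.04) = -1.44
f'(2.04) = -11.24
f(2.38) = -5.61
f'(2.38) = -13.28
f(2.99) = -14.83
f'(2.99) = -16.94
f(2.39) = -5.75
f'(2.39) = -13.34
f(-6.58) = -127.47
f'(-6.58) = 40.48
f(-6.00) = -105.00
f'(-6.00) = 37.00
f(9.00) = -225.00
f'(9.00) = -53.00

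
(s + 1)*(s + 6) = s^2 + 7*s + 6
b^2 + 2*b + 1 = (b + 1)^2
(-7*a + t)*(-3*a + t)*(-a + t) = -21*a^3 + 31*a^2*t - 11*a*t^2 + t^3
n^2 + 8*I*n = n*(n + 8*I)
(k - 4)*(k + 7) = k^2 + 3*k - 28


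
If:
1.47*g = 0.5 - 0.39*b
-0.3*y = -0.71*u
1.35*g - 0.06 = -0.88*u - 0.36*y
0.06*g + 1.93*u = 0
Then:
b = 1.11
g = 0.05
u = -0.00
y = -0.00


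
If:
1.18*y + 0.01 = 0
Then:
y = -0.01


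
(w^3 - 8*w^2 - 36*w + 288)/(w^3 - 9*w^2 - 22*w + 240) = (w + 6)/(w + 5)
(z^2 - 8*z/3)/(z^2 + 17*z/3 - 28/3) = z*(3*z - 8)/(3*z^2 + 17*z - 28)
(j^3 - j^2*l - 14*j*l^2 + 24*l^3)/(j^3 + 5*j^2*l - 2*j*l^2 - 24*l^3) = (j - 3*l)/(j + 3*l)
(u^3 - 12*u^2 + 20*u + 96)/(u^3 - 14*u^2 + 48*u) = (u + 2)/u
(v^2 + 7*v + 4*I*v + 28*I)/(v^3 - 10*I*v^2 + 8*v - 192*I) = (v + 7)/(v^2 - 14*I*v - 48)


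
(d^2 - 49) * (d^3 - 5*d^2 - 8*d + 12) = d^5 - 5*d^4 - 57*d^3 + 257*d^2 + 392*d - 588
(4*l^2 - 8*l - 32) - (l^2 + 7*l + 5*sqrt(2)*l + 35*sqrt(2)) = 3*l^2 - 15*l - 5*sqrt(2)*l - 35*sqrt(2) - 32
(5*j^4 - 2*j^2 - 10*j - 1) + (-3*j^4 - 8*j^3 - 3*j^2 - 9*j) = 2*j^4 - 8*j^3 - 5*j^2 - 19*j - 1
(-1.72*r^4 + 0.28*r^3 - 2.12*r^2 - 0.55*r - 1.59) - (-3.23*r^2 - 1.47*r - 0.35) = -1.72*r^4 + 0.28*r^3 + 1.11*r^2 + 0.92*r - 1.24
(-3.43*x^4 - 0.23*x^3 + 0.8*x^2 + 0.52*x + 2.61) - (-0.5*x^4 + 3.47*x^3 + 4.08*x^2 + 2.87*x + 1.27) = -2.93*x^4 - 3.7*x^3 - 3.28*x^2 - 2.35*x + 1.34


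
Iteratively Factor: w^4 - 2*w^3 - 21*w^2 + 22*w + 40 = (w + 1)*(w^3 - 3*w^2 - 18*w + 40) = (w + 1)*(w + 4)*(w^2 - 7*w + 10) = (w - 5)*(w + 1)*(w + 4)*(w - 2)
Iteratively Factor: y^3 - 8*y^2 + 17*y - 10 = (y - 5)*(y^2 - 3*y + 2) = (y - 5)*(y - 1)*(y - 2)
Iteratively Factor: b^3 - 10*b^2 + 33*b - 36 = (b - 4)*(b^2 - 6*b + 9) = (b - 4)*(b - 3)*(b - 3)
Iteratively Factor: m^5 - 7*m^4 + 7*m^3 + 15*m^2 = (m - 5)*(m^4 - 2*m^3 - 3*m^2) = m*(m - 5)*(m^3 - 2*m^2 - 3*m) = m^2*(m - 5)*(m^2 - 2*m - 3) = m^2*(m - 5)*(m + 1)*(m - 3)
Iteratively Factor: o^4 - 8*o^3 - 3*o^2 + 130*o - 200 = (o + 4)*(o^3 - 12*o^2 + 45*o - 50) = (o - 2)*(o + 4)*(o^2 - 10*o + 25) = (o - 5)*(o - 2)*(o + 4)*(o - 5)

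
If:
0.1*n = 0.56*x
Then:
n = 5.6*x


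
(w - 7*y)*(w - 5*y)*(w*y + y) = w^3*y - 12*w^2*y^2 + w^2*y + 35*w*y^3 - 12*w*y^2 + 35*y^3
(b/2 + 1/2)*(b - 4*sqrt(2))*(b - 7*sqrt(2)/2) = b^3/2 - 15*sqrt(2)*b^2/4 + b^2/2 - 15*sqrt(2)*b/4 + 14*b + 14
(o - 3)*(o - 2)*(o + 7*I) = o^3 - 5*o^2 + 7*I*o^2 + 6*o - 35*I*o + 42*I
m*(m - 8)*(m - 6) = m^3 - 14*m^2 + 48*m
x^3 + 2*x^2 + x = x*(x + 1)^2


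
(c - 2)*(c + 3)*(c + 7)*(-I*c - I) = -I*c^4 - 9*I*c^3 - 9*I*c^2 + 41*I*c + 42*I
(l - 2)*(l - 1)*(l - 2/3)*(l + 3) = l^4 - 2*l^3/3 - 7*l^2 + 32*l/3 - 4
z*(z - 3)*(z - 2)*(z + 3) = z^4 - 2*z^3 - 9*z^2 + 18*z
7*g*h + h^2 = h*(7*g + h)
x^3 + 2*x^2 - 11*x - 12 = (x - 3)*(x + 1)*(x + 4)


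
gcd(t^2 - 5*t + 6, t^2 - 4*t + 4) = t - 2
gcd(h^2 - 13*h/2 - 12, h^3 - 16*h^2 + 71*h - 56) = h - 8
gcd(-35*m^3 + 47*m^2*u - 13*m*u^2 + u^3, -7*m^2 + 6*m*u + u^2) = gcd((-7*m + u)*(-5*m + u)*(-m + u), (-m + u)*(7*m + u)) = -m + u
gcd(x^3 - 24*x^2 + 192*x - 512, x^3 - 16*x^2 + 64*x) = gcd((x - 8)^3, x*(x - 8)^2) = x^2 - 16*x + 64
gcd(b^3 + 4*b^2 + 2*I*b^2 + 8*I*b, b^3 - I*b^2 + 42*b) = b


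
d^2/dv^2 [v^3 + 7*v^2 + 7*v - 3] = 6*v + 14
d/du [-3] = 0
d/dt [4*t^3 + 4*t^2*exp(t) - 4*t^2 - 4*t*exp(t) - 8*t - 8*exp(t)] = 4*t^2*exp(t) + 12*t^2 + 4*t*exp(t) - 8*t - 12*exp(t) - 8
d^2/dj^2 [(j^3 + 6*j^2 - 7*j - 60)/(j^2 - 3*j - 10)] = 60*(j^3 + 3*j^2 + 21*j - 11)/(j^6 - 9*j^5 - 3*j^4 + 153*j^3 + 30*j^2 - 900*j - 1000)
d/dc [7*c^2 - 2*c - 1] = 14*c - 2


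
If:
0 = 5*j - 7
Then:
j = 7/5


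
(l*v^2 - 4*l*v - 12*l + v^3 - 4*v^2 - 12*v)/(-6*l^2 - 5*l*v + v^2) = (v^2 - 4*v - 12)/(-6*l + v)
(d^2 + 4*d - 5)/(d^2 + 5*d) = (d - 1)/d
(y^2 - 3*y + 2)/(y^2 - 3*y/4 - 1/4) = 4*(y - 2)/(4*y + 1)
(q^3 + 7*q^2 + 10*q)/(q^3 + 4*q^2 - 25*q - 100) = q*(q + 2)/(q^2 - q - 20)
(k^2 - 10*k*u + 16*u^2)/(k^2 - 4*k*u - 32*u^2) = (k - 2*u)/(k + 4*u)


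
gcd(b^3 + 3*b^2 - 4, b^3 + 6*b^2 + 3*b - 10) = b^2 + b - 2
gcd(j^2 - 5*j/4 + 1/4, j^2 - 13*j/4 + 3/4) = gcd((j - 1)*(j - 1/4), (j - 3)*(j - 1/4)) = j - 1/4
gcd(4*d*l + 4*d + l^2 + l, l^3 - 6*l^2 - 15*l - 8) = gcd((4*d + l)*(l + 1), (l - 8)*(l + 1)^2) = l + 1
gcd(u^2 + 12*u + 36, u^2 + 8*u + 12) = u + 6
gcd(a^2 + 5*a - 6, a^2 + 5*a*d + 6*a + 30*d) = a + 6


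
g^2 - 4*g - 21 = (g - 7)*(g + 3)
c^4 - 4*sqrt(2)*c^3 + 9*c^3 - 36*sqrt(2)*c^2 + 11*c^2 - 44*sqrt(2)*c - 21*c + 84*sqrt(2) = (c - 1)*(c + 3)*(c + 7)*(c - 4*sqrt(2))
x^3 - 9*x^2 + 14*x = x*(x - 7)*(x - 2)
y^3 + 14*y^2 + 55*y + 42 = (y + 1)*(y + 6)*(y + 7)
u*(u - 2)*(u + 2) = u^3 - 4*u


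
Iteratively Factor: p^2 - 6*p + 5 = (p - 1)*(p - 5)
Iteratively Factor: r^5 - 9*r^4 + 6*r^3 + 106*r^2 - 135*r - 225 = (r + 1)*(r^4 - 10*r^3 + 16*r^2 + 90*r - 225) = (r - 3)*(r + 1)*(r^3 - 7*r^2 - 5*r + 75) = (r - 5)*(r - 3)*(r + 1)*(r^2 - 2*r - 15) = (r - 5)*(r - 3)*(r + 1)*(r + 3)*(r - 5)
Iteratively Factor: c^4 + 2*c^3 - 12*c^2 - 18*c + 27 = (c + 3)*(c^3 - c^2 - 9*c + 9) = (c - 1)*(c + 3)*(c^2 - 9) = (c - 1)*(c + 3)^2*(c - 3)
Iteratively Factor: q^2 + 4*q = (q + 4)*(q)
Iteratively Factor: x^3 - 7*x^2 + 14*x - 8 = (x - 2)*(x^2 - 5*x + 4) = (x - 4)*(x - 2)*(x - 1)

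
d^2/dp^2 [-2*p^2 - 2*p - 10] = -4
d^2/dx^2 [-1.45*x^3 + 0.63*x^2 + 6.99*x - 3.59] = 1.26 - 8.7*x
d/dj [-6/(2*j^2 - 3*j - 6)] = 6*(4*j - 3)/(-2*j^2 + 3*j + 6)^2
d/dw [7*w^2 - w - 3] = 14*w - 1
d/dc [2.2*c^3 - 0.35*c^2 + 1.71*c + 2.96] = 6.6*c^2 - 0.7*c + 1.71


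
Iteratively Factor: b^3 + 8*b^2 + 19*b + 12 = (b + 1)*(b^2 + 7*b + 12) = (b + 1)*(b + 4)*(b + 3)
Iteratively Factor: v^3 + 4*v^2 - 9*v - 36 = (v + 3)*(v^2 + v - 12) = (v - 3)*(v + 3)*(v + 4)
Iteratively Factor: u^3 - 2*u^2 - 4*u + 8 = (u + 2)*(u^2 - 4*u + 4) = (u - 2)*(u + 2)*(u - 2)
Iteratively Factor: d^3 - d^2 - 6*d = (d)*(d^2 - d - 6) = d*(d - 3)*(d + 2)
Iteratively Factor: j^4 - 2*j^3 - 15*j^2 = (j)*(j^3 - 2*j^2 - 15*j) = j*(j + 3)*(j^2 - 5*j) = j^2*(j + 3)*(j - 5)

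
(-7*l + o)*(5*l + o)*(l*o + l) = -35*l^3*o - 35*l^3 - 2*l^2*o^2 - 2*l^2*o + l*o^3 + l*o^2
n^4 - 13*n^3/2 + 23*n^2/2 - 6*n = n*(n - 4)*(n - 3/2)*(n - 1)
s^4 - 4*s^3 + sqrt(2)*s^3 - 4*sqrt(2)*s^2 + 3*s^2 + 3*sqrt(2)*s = s*(s - 3)*(s - 1)*(s + sqrt(2))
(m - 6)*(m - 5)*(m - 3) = m^3 - 14*m^2 + 63*m - 90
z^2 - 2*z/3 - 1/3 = (z - 1)*(z + 1/3)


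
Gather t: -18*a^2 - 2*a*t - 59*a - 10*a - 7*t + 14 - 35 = -18*a^2 - 69*a + t*(-2*a - 7) - 21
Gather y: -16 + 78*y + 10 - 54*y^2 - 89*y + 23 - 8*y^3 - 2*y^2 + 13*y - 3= -8*y^3 - 56*y^2 + 2*y + 14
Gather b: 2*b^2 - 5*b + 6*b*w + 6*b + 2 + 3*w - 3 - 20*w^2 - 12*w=2*b^2 + b*(6*w + 1) - 20*w^2 - 9*w - 1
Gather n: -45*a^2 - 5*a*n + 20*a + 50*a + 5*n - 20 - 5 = -45*a^2 + 70*a + n*(5 - 5*a) - 25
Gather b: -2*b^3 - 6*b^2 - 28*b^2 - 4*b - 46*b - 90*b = -2*b^3 - 34*b^2 - 140*b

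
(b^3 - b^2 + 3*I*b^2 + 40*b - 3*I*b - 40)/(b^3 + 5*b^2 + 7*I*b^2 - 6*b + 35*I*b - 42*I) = (b^2 + 3*I*b + 40)/(b^2 + b*(6 + 7*I) + 42*I)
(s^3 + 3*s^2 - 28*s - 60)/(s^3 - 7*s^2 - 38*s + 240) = (s + 2)/(s - 8)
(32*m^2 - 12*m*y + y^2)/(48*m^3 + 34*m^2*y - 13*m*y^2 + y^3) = (-4*m + y)/(-6*m^2 - 5*m*y + y^2)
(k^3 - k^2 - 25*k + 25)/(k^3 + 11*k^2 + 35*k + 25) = (k^2 - 6*k + 5)/(k^2 + 6*k + 5)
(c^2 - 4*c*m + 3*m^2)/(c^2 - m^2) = (c - 3*m)/(c + m)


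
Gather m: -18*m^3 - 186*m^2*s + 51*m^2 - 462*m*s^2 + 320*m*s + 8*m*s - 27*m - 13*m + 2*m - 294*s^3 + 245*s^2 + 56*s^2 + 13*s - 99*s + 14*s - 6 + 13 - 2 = -18*m^3 + m^2*(51 - 186*s) + m*(-462*s^2 + 328*s - 38) - 294*s^3 + 301*s^2 - 72*s + 5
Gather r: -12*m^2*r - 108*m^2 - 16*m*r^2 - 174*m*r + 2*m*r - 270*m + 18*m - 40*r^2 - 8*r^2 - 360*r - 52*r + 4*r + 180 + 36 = -108*m^2 - 252*m + r^2*(-16*m - 48) + r*(-12*m^2 - 172*m - 408) + 216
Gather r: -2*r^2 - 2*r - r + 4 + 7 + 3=-2*r^2 - 3*r + 14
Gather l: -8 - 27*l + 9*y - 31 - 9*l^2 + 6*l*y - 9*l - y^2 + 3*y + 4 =-9*l^2 + l*(6*y - 36) - y^2 + 12*y - 35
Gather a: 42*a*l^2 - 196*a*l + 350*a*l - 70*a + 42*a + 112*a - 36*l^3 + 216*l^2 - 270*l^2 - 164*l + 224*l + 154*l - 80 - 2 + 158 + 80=a*(42*l^2 + 154*l + 84) - 36*l^3 - 54*l^2 + 214*l + 156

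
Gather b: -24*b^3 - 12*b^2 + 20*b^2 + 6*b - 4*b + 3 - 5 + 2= -24*b^3 + 8*b^2 + 2*b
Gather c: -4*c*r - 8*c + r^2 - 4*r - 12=c*(-4*r - 8) + r^2 - 4*r - 12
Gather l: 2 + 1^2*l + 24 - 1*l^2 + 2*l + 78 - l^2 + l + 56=-2*l^2 + 4*l + 160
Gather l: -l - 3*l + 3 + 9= 12 - 4*l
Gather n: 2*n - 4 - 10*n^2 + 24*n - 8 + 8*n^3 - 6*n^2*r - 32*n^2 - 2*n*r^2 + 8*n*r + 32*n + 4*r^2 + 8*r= 8*n^3 + n^2*(-6*r - 42) + n*(-2*r^2 + 8*r + 58) + 4*r^2 + 8*r - 12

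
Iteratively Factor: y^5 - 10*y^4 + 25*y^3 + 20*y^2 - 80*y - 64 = (y - 4)*(y^4 - 6*y^3 + y^2 + 24*y + 16) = (y - 4)*(y + 1)*(y^3 - 7*y^2 + 8*y + 16) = (y - 4)^2*(y + 1)*(y^2 - 3*y - 4) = (y - 4)^3*(y + 1)*(y + 1)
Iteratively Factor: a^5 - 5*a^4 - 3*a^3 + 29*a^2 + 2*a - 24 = (a + 1)*(a^4 - 6*a^3 + 3*a^2 + 26*a - 24) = (a + 1)*(a + 2)*(a^3 - 8*a^2 + 19*a - 12) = (a - 1)*(a + 1)*(a + 2)*(a^2 - 7*a + 12) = (a - 3)*(a - 1)*(a + 1)*(a + 2)*(a - 4)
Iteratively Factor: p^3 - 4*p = (p)*(p^2 - 4) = p*(p + 2)*(p - 2)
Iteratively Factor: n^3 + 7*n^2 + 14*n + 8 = (n + 4)*(n^2 + 3*n + 2) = (n + 1)*(n + 4)*(n + 2)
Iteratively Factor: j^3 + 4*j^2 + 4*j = (j + 2)*(j^2 + 2*j) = j*(j + 2)*(j + 2)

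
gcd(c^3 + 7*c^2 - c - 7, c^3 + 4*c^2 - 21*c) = c + 7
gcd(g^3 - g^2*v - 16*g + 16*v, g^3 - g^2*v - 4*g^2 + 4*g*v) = -g^2 + g*v + 4*g - 4*v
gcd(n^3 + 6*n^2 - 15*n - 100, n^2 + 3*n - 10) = n + 5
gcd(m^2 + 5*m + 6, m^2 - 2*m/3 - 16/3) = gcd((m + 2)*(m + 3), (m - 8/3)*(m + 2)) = m + 2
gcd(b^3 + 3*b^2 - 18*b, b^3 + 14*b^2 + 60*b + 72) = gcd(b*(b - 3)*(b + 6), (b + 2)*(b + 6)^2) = b + 6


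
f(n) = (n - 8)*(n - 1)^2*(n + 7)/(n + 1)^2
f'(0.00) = 223.00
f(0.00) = -56.00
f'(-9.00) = -27.03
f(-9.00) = 53.12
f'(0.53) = 29.53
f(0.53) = -5.31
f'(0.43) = 43.83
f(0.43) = -8.94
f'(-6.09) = -28.33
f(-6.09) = -24.88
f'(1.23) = -4.61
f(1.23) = -0.59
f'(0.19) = 107.68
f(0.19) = -26.02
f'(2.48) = -6.63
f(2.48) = -9.46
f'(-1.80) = -1171.10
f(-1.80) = -624.26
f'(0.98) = 0.58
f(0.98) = -0.01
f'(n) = (n - 8)*(n - 1)^2/(n + 1)^2 - 2*(n - 8)*(n - 1)^2*(n + 7)/(n + 1)^3 + (n - 8)*(n + 7)*(2*n - 2)/(n + 1)^2 + (n - 1)^2*(n + 7)/(n + 1)^2 = (2*n^4 + n^3 - 9*n^2 - 217*n + 223)/(n^3 + 3*n^2 + 3*n + 1)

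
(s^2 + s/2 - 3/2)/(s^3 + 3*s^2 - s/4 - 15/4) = 2/(2*s + 5)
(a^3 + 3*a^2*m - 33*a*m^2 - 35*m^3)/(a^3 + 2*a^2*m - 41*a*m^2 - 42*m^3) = (a - 5*m)/(a - 6*m)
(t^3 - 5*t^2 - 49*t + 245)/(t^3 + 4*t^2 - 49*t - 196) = (t - 5)/(t + 4)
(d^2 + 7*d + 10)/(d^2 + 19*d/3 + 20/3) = 3*(d + 2)/(3*d + 4)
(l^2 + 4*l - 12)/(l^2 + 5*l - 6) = (l - 2)/(l - 1)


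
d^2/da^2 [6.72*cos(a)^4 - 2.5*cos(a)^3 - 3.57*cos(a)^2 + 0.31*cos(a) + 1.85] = -107.52*cos(a)^4 + 22.5*cos(a)^3 + 94.92*cos(a)^2 - 15.31*cos(a) - 7.14000000000001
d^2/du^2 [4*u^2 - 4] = 8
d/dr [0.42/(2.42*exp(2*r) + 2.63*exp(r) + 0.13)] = (-2.0328*exp(r) - 1.1046)*exp(r)/(2.42*exp(2*r) + 2.63*exp(r) + 0.13)^2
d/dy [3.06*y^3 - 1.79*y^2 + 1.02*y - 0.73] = 9.18*y^2 - 3.58*y + 1.02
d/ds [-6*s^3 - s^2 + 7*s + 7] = -18*s^2 - 2*s + 7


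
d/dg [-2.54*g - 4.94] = -2.54000000000000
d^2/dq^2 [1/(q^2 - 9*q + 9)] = 2*(-q^2 + 9*q + (2*q - 9)^2 - 9)/(q^2 - 9*q + 9)^3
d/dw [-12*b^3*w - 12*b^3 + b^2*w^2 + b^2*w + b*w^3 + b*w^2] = b*(-12*b^2 + 2*b*w + b + 3*w^2 + 2*w)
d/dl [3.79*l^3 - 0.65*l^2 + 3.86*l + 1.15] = 11.37*l^2 - 1.3*l + 3.86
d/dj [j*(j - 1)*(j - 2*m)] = 3*j^2 - 4*j*m - 2*j + 2*m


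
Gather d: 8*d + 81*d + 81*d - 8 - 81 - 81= 170*d - 170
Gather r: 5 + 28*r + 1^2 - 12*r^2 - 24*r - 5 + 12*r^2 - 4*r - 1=0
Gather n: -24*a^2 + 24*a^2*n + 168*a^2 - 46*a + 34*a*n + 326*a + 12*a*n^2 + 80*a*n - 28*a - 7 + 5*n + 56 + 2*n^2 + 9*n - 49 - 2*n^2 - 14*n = 144*a^2 + 12*a*n^2 + 252*a + n*(24*a^2 + 114*a)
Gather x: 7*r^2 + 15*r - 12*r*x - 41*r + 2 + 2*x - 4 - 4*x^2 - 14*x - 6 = 7*r^2 - 26*r - 4*x^2 + x*(-12*r - 12) - 8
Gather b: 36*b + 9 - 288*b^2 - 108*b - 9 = -288*b^2 - 72*b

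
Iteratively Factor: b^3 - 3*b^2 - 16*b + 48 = (b - 3)*(b^2 - 16) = (b - 4)*(b - 3)*(b + 4)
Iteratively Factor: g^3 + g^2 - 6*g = (g - 2)*(g^2 + 3*g) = (g - 2)*(g + 3)*(g)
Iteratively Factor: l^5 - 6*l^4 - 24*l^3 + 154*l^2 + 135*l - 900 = (l - 3)*(l^4 - 3*l^3 - 33*l^2 + 55*l + 300) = (l - 5)*(l - 3)*(l^3 + 2*l^2 - 23*l - 60) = (l - 5)*(l - 3)*(l + 3)*(l^2 - l - 20) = (l - 5)^2*(l - 3)*(l + 3)*(l + 4)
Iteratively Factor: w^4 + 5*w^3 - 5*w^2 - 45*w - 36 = (w + 1)*(w^3 + 4*w^2 - 9*w - 36) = (w + 1)*(w + 4)*(w^2 - 9) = (w + 1)*(w + 3)*(w + 4)*(w - 3)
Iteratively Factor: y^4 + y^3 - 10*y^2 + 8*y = (y)*(y^3 + y^2 - 10*y + 8) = y*(y - 1)*(y^2 + 2*y - 8) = y*(y - 1)*(y + 4)*(y - 2)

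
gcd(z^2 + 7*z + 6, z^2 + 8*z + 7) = z + 1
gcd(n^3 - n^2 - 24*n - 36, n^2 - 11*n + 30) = n - 6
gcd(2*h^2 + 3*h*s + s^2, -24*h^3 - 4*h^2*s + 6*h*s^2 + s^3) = 2*h + s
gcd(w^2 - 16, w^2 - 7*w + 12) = w - 4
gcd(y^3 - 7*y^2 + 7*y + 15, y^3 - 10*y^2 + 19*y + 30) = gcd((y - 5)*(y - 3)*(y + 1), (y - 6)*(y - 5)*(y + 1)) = y^2 - 4*y - 5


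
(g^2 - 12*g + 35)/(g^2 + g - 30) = (g - 7)/(g + 6)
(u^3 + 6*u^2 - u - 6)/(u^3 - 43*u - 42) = (u - 1)/(u - 7)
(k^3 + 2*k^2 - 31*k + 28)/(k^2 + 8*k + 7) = (k^2 - 5*k + 4)/(k + 1)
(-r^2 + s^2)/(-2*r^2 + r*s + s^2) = (r + s)/(2*r + s)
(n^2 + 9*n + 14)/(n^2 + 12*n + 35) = (n + 2)/(n + 5)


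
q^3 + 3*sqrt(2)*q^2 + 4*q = q*(q + sqrt(2))*(q + 2*sqrt(2))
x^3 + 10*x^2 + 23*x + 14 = (x + 1)*(x + 2)*(x + 7)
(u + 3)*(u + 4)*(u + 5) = u^3 + 12*u^2 + 47*u + 60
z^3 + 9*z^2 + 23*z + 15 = (z + 1)*(z + 3)*(z + 5)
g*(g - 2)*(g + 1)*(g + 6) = g^4 + 5*g^3 - 8*g^2 - 12*g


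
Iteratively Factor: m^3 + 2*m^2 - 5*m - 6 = (m + 1)*(m^2 + m - 6) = (m - 2)*(m + 1)*(m + 3)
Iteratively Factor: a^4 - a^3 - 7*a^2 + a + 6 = (a - 3)*(a^3 + 2*a^2 - a - 2) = (a - 3)*(a + 2)*(a^2 - 1) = (a - 3)*(a + 1)*(a + 2)*(a - 1)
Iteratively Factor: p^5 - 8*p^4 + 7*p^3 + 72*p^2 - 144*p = (p - 4)*(p^4 - 4*p^3 - 9*p^2 + 36*p) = (p - 4)*(p + 3)*(p^3 - 7*p^2 + 12*p) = (p - 4)*(p - 3)*(p + 3)*(p^2 - 4*p) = (p - 4)^2*(p - 3)*(p + 3)*(p)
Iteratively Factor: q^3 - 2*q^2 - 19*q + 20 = (q - 5)*(q^2 + 3*q - 4) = (q - 5)*(q + 4)*(q - 1)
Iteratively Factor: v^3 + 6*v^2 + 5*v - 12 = (v + 4)*(v^2 + 2*v - 3) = (v + 3)*(v + 4)*(v - 1)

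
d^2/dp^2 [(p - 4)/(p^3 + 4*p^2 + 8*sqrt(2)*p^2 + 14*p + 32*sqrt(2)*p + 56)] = 2*((p - 4)*(3*p^2 + 8*p + 16*sqrt(2)*p + 14 + 32*sqrt(2))^2 - (3*p^2 + 8*p + 16*sqrt(2)*p + (p - 4)*(3*p + 4 + 8*sqrt(2)) + 14 + 32*sqrt(2))*(p^3 + 4*p^2 + 8*sqrt(2)*p^2 + 14*p + 32*sqrt(2)*p + 56))/(p^3 + 4*p^2 + 8*sqrt(2)*p^2 + 14*p + 32*sqrt(2)*p + 56)^3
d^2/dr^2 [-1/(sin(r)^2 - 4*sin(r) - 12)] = 2*(2*sin(r)^4 - 6*sin(r)^3 + 29*sin(r)^2 - 12*sin(r) - 28)/((sin(r) - 6)^3*(sin(r) + 2)^3)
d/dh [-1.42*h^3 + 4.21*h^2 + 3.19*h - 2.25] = -4.26*h^2 + 8.42*h + 3.19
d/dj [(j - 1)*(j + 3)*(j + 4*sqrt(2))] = 3*j^2 + 4*j + 8*sqrt(2)*j - 3 + 8*sqrt(2)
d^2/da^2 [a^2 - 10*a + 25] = 2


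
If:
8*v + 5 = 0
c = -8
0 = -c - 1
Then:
No Solution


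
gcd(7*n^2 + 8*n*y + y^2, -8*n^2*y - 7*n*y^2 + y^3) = n + y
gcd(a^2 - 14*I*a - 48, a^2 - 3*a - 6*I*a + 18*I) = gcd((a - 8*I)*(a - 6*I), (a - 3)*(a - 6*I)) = a - 6*I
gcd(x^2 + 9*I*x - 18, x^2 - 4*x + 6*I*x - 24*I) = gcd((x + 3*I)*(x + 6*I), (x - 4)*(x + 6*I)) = x + 6*I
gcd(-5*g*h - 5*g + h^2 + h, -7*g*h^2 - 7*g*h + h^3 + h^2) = h + 1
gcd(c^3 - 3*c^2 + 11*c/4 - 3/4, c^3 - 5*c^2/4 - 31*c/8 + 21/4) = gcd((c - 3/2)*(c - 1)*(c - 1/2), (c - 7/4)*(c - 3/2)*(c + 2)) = c - 3/2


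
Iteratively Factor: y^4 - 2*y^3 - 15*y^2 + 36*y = (y - 3)*(y^3 + y^2 - 12*y) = (y - 3)^2*(y^2 + 4*y) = (y - 3)^2*(y + 4)*(y)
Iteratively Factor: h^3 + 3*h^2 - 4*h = (h + 4)*(h^2 - h) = h*(h + 4)*(h - 1)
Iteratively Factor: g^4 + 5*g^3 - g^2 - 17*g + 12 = (g + 3)*(g^3 + 2*g^2 - 7*g + 4) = (g - 1)*(g + 3)*(g^2 + 3*g - 4) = (g - 1)*(g + 3)*(g + 4)*(g - 1)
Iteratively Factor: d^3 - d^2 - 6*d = (d + 2)*(d^2 - 3*d) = (d - 3)*(d + 2)*(d)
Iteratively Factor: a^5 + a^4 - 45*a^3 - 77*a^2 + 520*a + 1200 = (a - 5)*(a^4 + 6*a^3 - 15*a^2 - 152*a - 240) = (a - 5)*(a + 4)*(a^3 + 2*a^2 - 23*a - 60) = (a - 5)*(a + 3)*(a + 4)*(a^2 - a - 20) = (a - 5)^2*(a + 3)*(a + 4)*(a + 4)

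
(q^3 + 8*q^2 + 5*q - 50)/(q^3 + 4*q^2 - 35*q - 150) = (q - 2)/(q - 6)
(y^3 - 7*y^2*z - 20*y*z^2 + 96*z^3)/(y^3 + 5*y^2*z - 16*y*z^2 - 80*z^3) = (y^2 - 11*y*z + 24*z^2)/(y^2 + y*z - 20*z^2)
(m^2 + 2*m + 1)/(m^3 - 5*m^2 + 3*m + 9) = (m + 1)/(m^2 - 6*m + 9)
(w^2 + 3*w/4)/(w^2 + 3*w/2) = (4*w + 3)/(2*(2*w + 3))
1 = 1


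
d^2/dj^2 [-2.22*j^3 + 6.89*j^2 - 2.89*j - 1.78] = 13.78 - 13.32*j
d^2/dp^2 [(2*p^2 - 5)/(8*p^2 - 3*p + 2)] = 2*(48*p^3 - 1056*p^2 + 360*p + 43)/(512*p^6 - 576*p^5 + 600*p^4 - 315*p^3 + 150*p^2 - 36*p + 8)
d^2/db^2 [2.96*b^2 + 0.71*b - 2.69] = 5.92000000000000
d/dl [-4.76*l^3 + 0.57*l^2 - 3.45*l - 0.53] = -14.28*l^2 + 1.14*l - 3.45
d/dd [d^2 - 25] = 2*d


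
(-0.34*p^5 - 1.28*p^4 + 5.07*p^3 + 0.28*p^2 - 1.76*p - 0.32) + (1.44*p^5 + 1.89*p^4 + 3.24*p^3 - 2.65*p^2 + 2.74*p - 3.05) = 1.1*p^5 + 0.61*p^4 + 8.31*p^3 - 2.37*p^2 + 0.98*p - 3.37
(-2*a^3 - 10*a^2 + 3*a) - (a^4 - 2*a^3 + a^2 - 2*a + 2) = -a^4 - 11*a^2 + 5*a - 2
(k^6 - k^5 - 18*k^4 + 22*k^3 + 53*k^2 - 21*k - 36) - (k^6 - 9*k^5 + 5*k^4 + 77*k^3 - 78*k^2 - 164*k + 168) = 8*k^5 - 23*k^4 - 55*k^3 + 131*k^2 + 143*k - 204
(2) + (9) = 11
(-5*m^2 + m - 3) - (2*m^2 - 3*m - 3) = -7*m^2 + 4*m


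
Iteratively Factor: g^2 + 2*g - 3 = (g - 1)*(g + 3)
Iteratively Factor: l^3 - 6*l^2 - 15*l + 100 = (l + 4)*(l^2 - 10*l + 25) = (l - 5)*(l + 4)*(l - 5)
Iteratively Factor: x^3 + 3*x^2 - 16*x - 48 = (x + 3)*(x^2 - 16) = (x + 3)*(x + 4)*(x - 4)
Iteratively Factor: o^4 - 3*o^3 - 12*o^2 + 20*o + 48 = (o - 4)*(o^3 + o^2 - 8*o - 12) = (o - 4)*(o + 2)*(o^2 - o - 6) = (o - 4)*(o + 2)^2*(o - 3)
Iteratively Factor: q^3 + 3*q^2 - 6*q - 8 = (q + 4)*(q^2 - q - 2) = (q - 2)*(q + 4)*(q + 1)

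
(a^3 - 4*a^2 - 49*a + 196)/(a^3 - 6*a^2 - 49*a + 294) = (a - 4)/(a - 6)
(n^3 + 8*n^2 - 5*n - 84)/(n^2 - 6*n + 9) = (n^2 + 11*n + 28)/(n - 3)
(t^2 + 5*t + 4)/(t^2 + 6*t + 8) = (t + 1)/(t + 2)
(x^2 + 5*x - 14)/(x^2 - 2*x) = (x + 7)/x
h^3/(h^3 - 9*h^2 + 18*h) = h^2/(h^2 - 9*h + 18)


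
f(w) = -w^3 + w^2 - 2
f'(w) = -3*w^2 + 2*w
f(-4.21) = 90.34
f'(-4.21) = -61.59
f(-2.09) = 11.50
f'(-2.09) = -17.28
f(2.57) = -12.37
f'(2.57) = -14.67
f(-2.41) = 17.81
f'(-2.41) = -22.24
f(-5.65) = 210.28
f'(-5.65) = -107.07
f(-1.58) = 4.44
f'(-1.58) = -10.65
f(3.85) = -44.24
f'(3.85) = -36.77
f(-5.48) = 192.60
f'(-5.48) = -101.05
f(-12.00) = 1870.00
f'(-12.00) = -456.00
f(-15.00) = 3598.00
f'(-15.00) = -705.00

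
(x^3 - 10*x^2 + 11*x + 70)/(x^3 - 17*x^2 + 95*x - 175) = (x + 2)/(x - 5)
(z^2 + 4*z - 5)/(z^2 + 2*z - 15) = (z - 1)/(z - 3)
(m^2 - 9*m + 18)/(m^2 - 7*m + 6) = (m - 3)/(m - 1)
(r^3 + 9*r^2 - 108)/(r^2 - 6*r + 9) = (r^2 + 12*r + 36)/(r - 3)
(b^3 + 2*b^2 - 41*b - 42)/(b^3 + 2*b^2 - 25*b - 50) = (b^3 + 2*b^2 - 41*b - 42)/(b^3 + 2*b^2 - 25*b - 50)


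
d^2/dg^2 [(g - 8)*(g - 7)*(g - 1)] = 6*g - 32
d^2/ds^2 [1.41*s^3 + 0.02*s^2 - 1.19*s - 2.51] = 8.46*s + 0.04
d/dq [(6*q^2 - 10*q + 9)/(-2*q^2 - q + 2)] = (-26*q^2 + 60*q - 11)/(4*q^4 + 4*q^3 - 7*q^2 - 4*q + 4)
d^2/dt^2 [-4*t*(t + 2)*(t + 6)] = -24*t - 64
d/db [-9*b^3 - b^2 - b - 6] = -27*b^2 - 2*b - 1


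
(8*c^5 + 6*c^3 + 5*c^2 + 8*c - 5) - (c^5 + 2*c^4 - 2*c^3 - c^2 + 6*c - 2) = 7*c^5 - 2*c^4 + 8*c^3 + 6*c^2 + 2*c - 3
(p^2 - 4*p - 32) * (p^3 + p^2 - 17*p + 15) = p^5 - 3*p^4 - 53*p^3 + 51*p^2 + 484*p - 480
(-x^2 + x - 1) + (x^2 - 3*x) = -2*x - 1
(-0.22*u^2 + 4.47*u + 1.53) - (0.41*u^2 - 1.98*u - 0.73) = -0.63*u^2 + 6.45*u + 2.26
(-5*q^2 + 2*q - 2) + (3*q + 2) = -5*q^2 + 5*q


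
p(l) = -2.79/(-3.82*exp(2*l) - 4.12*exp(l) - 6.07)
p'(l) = -2.79*(7.64*exp(2*l) + 4.12*exp(l))/(-3.82*exp(2*l) - 4.12*exp(l) - 6.07)^2 = (-21.3156*exp(l) - 11.4948)*exp(l)/(3.82*exp(2*l) + 4.12*exp(l) + 6.07)^2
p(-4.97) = 0.46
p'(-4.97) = -0.00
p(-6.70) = 0.46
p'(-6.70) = -0.00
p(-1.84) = 0.41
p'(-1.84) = -0.05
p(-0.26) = 0.24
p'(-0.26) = -0.16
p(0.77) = 0.09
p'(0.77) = -0.12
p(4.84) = 0.00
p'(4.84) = -0.00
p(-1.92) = 0.41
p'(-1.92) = -0.05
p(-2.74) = 0.44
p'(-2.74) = -0.02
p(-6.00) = 0.46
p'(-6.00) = 0.00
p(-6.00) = 0.46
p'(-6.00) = 0.00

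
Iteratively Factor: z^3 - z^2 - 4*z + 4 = (z - 1)*(z^2 - 4) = (z - 1)*(z + 2)*(z - 2)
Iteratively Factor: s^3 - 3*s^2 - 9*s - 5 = (s + 1)*(s^2 - 4*s - 5) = (s - 5)*(s + 1)*(s + 1)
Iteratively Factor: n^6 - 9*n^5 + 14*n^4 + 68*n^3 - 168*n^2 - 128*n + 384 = (n - 4)*(n^5 - 5*n^4 - 6*n^3 + 44*n^2 + 8*n - 96) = (n - 4)*(n + 2)*(n^4 - 7*n^3 + 8*n^2 + 28*n - 48) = (n - 4)^2*(n + 2)*(n^3 - 3*n^2 - 4*n + 12) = (n - 4)^2*(n - 3)*(n + 2)*(n^2 - 4) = (n - 4)^2*(n - 3)*(n + 2)^2*(n - 2)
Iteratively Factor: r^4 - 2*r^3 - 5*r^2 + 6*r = (r + 2)*(r^3 - 4*r^2 + 3*r) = (r - 1)*(r + 2)*(r^2 - 3*r) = (r - 3)*(r - 1)*(r + 2)*(r)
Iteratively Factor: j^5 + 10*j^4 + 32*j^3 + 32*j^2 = (j + 4)*(j^4 + 6*j^3 + 8*j^2) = (j + 4)^2*(j^3 + 2*j^2) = (j + 2)*(j + 4)^2*(j^2) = j*(j + 2)*(j + 4)^2*(j)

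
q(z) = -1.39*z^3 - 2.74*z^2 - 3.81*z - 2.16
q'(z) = -4.17*z^2 - 5.48*z - 3.81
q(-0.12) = -1.74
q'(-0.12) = -3.21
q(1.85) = -27.39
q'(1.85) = -28.22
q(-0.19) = -1.53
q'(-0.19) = -2.92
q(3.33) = -96.56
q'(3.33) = -68.30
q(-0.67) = -0.42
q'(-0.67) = -2.01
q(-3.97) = 56.75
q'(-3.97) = -47.78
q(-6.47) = 284.26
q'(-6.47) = -142.91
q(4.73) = -228.58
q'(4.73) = -123.03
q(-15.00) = 4129.74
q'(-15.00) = -859.86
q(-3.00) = 22.14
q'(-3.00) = -24.90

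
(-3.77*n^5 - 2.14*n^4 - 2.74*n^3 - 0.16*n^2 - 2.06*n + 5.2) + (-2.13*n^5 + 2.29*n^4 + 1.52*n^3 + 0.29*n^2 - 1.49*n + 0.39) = -5.9*n^5 + 0.15*n^4 - 1.22*n^3 + 0.13*n^2 - 3.55*n + 5.59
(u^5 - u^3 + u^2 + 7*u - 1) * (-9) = -9*u^5 + 9*u^3 - 9*u^2 - 63*u + 9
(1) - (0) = 1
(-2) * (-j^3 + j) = 2*j^3 - 2*j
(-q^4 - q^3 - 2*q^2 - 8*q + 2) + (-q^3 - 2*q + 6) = -q^4 - 2*q^3 - 2*q^2 - 10*q + 8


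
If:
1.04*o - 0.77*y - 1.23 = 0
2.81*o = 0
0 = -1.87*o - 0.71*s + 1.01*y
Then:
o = 0.00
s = -2.27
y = -1.60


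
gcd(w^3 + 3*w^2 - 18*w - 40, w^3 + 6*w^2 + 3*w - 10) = w^2 + 7*w + 10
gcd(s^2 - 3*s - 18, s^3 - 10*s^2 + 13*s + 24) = 1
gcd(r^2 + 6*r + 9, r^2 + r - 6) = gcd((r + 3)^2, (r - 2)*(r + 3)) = r + 3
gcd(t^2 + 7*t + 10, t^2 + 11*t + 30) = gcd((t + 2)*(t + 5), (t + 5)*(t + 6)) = t + 5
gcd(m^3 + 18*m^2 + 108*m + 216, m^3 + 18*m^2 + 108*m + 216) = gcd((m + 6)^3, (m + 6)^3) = m^3 + 18*m^2 + 108*m + 216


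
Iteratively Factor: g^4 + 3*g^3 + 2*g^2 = (g + 2)*(g^3 + g^2) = (g + 1)*(g + 2)*(g^2) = g*(g + 1)*(g + 2)*(g)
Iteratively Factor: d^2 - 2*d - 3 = (d - 3)*(d + 1)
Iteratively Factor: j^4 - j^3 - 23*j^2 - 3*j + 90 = (j - 2)*(j^3 + j^2 - 21*j - 45) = (j - 2)*(j + 3)*(j^2 - 2*j - 15) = (j - 5)*(j - 2)*(j + 3)*(j + 3)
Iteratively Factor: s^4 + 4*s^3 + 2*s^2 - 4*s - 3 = (s + 3)*(s^3 + s^2 - s - 1) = (s - 1)*(s + 3)*(s^2 + 2*s + 1) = (s - 1)*(s + 1)*(s + 3)*(s + 1)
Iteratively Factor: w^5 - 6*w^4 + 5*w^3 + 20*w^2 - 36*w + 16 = (w - 1)*(w^4 - 5*w^3 + 20*w - 16) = (w - 1)^2*(w^3 - 4*w^2 - 4*w + 16) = (w - 1)^2*(w + 2)*(w^2 - 6*w + 8) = (w - 2)*(w - 1)^2*(w + 2)*(w - 4)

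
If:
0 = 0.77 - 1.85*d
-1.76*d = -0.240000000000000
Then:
No Solution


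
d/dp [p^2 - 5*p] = 2*p - 5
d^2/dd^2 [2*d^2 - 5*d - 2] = 4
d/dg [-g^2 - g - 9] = -2*g - 1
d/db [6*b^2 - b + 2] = 12*b - 1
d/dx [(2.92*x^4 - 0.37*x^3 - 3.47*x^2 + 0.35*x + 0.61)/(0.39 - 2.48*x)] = (-21.7248*x^4 + 6.3904*x^3 + 8.1727*x^2 - 2.7066*x + 1.6493)/(6.1504*x^2 - 1.9344*x + 0.1521)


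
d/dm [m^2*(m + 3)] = 3*m*(m + 2)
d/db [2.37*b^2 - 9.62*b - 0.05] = 4.74*b - 9.62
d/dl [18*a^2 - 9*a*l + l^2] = -9*a + 2*l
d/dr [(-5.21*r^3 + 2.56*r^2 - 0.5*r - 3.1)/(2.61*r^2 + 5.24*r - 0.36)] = (-13.5981*r^4 - 54.6008*r^3 + 20.3462*r^2 + 14.3388*r + 16.424)/(6.8121*r^4 + 27.3528*r^3 + 25.5784*r^2 - 3.7728*r + 0.1296)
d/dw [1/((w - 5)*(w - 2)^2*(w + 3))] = (-(w - 5)*(w - 2) - 2*(w - 5)*(w + 3) - (w - 2)*(w + 3))/((w - 5)^2*(w - 2)^3*(w + 3)^2)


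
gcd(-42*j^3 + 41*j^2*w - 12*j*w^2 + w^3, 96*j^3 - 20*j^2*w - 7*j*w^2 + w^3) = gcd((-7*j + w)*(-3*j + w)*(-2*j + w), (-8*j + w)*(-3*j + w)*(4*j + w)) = -3*j + w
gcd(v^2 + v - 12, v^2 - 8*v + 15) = v - 3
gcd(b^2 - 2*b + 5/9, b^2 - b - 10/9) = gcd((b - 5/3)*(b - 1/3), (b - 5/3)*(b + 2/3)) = b - 5/3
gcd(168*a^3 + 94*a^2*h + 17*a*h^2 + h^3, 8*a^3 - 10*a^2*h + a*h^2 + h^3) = 4*a + h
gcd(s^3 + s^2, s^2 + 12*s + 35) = 1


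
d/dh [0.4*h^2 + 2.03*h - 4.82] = 0.8*h + 2.03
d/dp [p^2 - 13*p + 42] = 2*p - 13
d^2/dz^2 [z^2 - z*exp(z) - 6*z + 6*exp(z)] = -z*exp(z) + 4*exp(z) + 2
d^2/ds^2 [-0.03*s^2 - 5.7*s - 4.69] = -0.0600000000000000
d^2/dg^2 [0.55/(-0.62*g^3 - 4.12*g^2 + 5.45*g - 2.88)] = ((2.046*g + 4.532)*(0.62*g^3 + 4.12*g^2 - 5.45*g + 2.88) - 0.55*(1.86*g^2 + 8.24*g - 5.45)*(3.72*g^2 + 16.48*g - 10.9))/(0.62*g^3 + 4.12*g^2 - 5.45*g + 2.88)^3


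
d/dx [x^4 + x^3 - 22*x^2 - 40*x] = 4*x^3 + 3*x^2 - 44*x - 40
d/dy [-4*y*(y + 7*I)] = -8*y - 28*I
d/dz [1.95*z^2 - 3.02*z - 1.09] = 3.9*z - 3.02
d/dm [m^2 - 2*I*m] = 2*m - 2*I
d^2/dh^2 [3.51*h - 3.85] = 0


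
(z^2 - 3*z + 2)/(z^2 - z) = (z - 2)/z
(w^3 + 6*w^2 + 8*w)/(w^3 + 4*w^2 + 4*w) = (w + 4)/(w + 2)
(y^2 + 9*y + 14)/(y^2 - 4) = (y + 7)/(y - 2)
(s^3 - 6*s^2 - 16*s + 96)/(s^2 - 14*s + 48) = (s^2 - 16)/(s - 8)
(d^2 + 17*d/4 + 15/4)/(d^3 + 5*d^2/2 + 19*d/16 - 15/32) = 8*(d + 3)/(8*d^2 + 10*d - 3)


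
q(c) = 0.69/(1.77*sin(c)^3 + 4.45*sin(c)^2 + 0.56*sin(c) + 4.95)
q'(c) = 0.69*(-5.31*sin(c)^2*cos(c) - 8.9*sin(c)*cos(c) - 0.56*cos(c))/(1.77*sin(c)^3 + 4.45*sin(c)^2 + 0.56*sin(c) + 4.95)^2 = (-6.141*sin(c) + 1.83195*cos(2*c) - 2.21835)*cos(c)/(1.77*sin(c)^3 + 4.45*sin(c)^2 + 0.56*sin(c) + 4.95)^2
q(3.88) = 0.11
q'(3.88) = -0.04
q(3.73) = 0.12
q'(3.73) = -0.05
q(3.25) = 0.14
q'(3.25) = -0.01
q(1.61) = 0.06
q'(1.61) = 0.00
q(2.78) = 0.12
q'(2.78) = 0.08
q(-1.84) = 0.10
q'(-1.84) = -0.01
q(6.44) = 0.13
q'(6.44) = -0.05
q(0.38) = 0.12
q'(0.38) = -0.09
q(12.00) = 0.12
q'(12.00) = 0.05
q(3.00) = 0.13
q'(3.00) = 0.05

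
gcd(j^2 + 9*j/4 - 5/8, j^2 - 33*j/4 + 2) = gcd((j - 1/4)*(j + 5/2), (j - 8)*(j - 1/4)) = j - 1/4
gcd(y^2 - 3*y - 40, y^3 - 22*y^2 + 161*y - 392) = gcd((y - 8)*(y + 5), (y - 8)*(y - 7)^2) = y - 8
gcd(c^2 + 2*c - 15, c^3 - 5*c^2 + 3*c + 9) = c - 3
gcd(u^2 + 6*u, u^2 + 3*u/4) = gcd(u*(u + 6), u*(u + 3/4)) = u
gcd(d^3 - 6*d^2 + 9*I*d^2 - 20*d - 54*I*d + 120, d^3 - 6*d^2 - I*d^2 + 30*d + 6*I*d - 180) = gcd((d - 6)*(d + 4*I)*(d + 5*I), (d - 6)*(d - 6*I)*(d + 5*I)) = d^2 + d*(-6 + 5*I) - 30*I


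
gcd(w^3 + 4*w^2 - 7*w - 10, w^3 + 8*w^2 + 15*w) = w + 5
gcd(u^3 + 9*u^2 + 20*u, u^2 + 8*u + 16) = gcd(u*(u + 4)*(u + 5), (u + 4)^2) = u + 4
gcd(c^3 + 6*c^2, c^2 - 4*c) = c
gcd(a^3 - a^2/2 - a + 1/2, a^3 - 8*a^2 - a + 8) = a^2 - 1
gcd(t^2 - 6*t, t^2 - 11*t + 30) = t - 6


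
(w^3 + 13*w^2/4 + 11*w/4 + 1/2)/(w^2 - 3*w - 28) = (4*w^3 + 13*w^2 + 11*w + 2)/(4*(w^2 - 3*w - 28))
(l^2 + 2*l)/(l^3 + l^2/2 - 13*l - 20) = 2*l/(2*l^2 - 3*l - 20)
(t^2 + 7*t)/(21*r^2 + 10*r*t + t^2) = t*(t + 7)/(21*r^2 + 10*r*t + t^2)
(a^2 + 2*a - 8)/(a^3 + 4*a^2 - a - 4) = (a - 2)/(a^2 - 1)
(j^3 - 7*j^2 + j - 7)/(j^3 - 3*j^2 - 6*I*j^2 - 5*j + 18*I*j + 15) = (j^2 + j*(-7 + I) - 7*I)/(j^2 - j*(3 + 5*I) + 15*I)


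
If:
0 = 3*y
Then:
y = 0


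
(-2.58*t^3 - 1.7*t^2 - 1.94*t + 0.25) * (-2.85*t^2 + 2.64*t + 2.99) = 7.353*t^5 - 1.9662*t^4 - 6.6732*t^3 - 10.9171*t^2 - 5.1406*t + 0.7475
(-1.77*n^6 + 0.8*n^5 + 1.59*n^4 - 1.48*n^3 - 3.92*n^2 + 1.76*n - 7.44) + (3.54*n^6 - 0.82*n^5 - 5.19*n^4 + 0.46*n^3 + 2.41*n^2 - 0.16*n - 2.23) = 1.77*n^6 - 0.0199999999999999*n^5 - 3.6*n^4 - 1.02*n^3 - 1.51*n^2 + 1.6*n - 9.67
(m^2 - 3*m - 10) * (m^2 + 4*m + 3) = m^4 + m^3 - 19*m^2 - 49*m - 30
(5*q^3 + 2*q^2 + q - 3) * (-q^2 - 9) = -5*q^5 - 2*q^4 - 46*q^3 - 15*q^2 - 9*q + 27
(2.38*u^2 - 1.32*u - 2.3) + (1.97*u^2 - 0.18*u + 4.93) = 4.35*u^2 - 1.5*u + 2.63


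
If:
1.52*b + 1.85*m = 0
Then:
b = -1.21710526315789*m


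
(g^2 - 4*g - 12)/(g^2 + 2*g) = (g - 6)/g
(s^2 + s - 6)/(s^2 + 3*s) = (s - 2)/s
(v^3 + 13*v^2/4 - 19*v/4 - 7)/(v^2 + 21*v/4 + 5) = (4*v^2 - 3*v - 7)/(4*v + 5)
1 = 1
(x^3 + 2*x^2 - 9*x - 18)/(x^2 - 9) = x + 2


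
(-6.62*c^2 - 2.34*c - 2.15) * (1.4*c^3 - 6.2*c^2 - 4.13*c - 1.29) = -9.268*c^5 + 37.768*c^4 + 38.8386*c^3 + 31.534*c^2 + 11.8981*c + 2.7735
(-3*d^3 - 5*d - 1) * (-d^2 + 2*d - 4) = 3*d^5 - 6*d^4 + 17*d^3 - 9*d^2 + 18*d + 4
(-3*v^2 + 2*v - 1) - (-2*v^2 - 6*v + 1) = -v^2 + 8*v - 2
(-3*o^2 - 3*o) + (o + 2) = -3*o^2 - 2*o + 2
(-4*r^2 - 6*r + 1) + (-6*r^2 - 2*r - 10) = -10*r^2 - 8*r - 9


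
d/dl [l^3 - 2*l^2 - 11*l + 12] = 3*l^2 - 4*l - 11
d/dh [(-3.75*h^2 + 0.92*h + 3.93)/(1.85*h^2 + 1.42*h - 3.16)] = (-7.027*h^2 + 9.159*h - 8.4878)/(3.4225*h^4 + 5.254*h^3 - 9.6756*h^2 - 8.9744*h + 9.9856)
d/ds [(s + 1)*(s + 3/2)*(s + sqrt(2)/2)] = 3*s^2 + sqrt(2)*s + 5*s + 3/2 + 5*sqrt(2)/4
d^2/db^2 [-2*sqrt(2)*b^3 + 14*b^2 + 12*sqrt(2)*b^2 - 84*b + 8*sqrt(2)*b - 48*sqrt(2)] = -12*sqrt(2)*b + 28 + 24*sqrt(2)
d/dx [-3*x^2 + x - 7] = 1 - 6*x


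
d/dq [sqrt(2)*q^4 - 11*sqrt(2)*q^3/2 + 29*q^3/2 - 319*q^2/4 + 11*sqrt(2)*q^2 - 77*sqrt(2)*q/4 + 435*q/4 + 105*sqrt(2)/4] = 4*sqrt(2)*q^3 - 33*sqrt(2)*q^2/2 + 87*q^2/2 - 319*q/2 + 22*sqrt(2)*q - 77*sqrt(2)/4 + 435/4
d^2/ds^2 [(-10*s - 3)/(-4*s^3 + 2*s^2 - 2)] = (s^2*(3*s - 1)^2*(40*s + 12) + (-60*s^2 + 20*s - (6*s - 1)*(10*s + 3))*(2*s^3 - s^2 + 1))/(2*s^3 - s^2 + 1)^3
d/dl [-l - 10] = -1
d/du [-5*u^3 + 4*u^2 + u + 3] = -15*u^2 + 8*u + 1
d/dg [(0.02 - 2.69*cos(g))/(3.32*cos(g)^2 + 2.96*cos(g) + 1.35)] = (-8.9308*cos(g)^2 + 0.1328*cos(g) + 3.6907)*sin(g)/(11.0224*cos(g)^4 + 19.6544*cos(g)^3 + 17.7256*cos(g)^2 + 7.992*cos(g) + 1.8225)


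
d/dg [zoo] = 0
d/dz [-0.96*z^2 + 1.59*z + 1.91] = 1.59 - 1.92*z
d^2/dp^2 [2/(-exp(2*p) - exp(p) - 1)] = 2*(-2*(2*exp(p) + 1)^2*exp(p) + (4*exp(p) + 1)*(exp(2*p) + exp(p) + 1))*exp(p)/(exp(2*p) + exp(p) + 1)^3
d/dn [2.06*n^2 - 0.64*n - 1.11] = 4.12*n - 0.64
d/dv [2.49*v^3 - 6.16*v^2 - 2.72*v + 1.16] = 7.47*v^2 - 12.32*v - 2.72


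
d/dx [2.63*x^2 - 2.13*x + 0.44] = 5.26*x - 2.13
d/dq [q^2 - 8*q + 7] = 2*q - 8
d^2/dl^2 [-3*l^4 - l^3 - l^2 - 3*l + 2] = -36*l^2 - 6*l - 2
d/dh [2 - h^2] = -2*h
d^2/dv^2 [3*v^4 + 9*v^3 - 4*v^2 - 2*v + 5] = 36*v^2 + 54*v - 8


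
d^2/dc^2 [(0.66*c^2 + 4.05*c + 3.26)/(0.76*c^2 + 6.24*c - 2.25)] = (4.44089209850063e-16*c^4 - 1.581408*c^3 + 18.069456*c^2 + 134.314344*c + 385.428852)/(0.438976*c^6 + 10.812672*c^5 + 84.878928*c^4 + 178.948224*c^3 - 251.2863*c^2 + 94.77*c - 11.390625)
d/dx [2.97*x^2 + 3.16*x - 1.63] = 5.94*x + 3.16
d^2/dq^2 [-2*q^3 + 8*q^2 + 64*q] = 16 - 12*q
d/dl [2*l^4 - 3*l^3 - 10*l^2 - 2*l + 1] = 8*l^3 - 9*l^2 - 20*l - 2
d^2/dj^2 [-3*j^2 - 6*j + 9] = -6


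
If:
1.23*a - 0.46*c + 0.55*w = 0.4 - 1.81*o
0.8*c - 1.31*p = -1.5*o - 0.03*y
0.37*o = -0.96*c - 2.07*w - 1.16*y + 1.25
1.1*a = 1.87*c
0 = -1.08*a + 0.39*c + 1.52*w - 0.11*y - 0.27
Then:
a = 0.560441939479957 - 0.889095697357025*y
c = 0.329671729105857 - 0.522997469033544*y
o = 0.600470112152086*y - 0.225350284682612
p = 0.391074193130758*y - 0.0567084303352913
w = 0.491253500188862 - 0.425167329093753*y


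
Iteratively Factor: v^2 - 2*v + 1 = (v - 1)*(v - 1)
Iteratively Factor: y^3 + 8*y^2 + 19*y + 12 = (y + 1)*(y^2 + 7*y + 12) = (y + 1)*(y + 3)*(y + 4)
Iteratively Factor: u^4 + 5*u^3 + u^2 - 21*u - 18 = (u + 1)*(u^3 + 4*u^2 - 3*u - 18) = (u - 2)*(u + 1)*(u^2 + 6*u + 9) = (u - 2)*(u + 1)*(u + 3)*(u + 3)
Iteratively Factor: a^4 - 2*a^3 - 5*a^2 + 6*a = (a - 3)*(a^3 + a^2 - 2*a) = a*(a - 3)*(a^2 + a - 2) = a*(a - 3)*(a - 1)*(a + 2)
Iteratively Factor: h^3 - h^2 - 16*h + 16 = (h - 4)*(h^2 + 3*h - 4) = (h - 4)*(h + 4)*(h - 1)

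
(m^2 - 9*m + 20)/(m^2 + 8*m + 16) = (m^2 - 9*m + 20)/(m^2 + 8*m + 16)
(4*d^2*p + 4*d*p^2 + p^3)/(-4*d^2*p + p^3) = (2*d + p)/(-2*d + p)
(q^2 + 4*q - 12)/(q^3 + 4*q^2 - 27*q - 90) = (q - 2)/(q^2 - 2*q - 15)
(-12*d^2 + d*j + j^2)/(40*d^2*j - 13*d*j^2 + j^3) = (-12*d^2 + d*j + j^2)/(j*(40*d^2 - 13*d*j + j^2))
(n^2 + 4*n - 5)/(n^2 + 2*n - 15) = (n - 1)/(n - 3)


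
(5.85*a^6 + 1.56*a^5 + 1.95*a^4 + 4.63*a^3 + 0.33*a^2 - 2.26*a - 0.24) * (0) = 0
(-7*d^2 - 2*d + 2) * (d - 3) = -7*d^3 + 19*d^2 + 8*d - 6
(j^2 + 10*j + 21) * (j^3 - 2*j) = j^5 + 10*j^4 + 19*j^3 - 20*j^2 - 42*j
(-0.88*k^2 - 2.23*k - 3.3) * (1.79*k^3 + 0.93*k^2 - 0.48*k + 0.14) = -1.5752*k^5 - 4.8101*k^4 - 7.5585*k^3 - 2.1218*k^2 + 1.2718*k - 0.462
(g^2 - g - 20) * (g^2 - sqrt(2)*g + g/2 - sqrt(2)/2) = g^4 - sqrt(2)*g^3 - g^3/2 - 41*g^2/2 + sqrt(2)*g^2/2 - 10*g + 41*sqrt(2)*g/2 + 10*sqrt(2)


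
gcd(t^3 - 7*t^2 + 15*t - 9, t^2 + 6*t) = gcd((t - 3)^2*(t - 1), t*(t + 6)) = 1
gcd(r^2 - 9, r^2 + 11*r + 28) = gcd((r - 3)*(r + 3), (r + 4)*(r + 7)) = 1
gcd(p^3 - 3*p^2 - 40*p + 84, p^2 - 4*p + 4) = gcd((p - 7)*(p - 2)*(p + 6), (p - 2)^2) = p - 2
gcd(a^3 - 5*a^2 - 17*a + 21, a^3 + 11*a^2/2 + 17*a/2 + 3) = a + 3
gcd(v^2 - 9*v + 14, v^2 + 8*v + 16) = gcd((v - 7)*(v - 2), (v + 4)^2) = 1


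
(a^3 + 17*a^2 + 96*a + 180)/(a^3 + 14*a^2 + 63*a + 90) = (a + 6)/(a + 3)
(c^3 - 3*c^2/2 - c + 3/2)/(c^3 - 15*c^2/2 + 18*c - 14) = (2*c^3 - 3*c^2 - 2*c + 3)/(2*c^3 - 15*c^2 + 36*c - 28)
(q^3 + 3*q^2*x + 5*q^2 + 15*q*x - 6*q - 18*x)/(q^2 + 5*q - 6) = q + 3*x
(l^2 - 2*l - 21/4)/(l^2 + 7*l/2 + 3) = (l - 7/2)/(l + 2)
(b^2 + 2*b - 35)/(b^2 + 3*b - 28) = (b - 5)/(b - 4)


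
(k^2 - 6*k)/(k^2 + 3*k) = (k - 6)/(k + 3)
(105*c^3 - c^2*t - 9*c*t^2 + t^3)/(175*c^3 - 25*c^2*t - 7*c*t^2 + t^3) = (3*c + t)/(5*c + t)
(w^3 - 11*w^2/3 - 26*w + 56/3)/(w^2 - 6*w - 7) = (3*w^2 + 10*w - 8)/(3*(w + 1))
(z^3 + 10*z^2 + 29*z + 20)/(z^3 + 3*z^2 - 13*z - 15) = (z + 4)/(z - 3)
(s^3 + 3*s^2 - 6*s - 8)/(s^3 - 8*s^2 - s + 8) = (s^2 + 2*s - 8)/(s^2 - 9*s + 8)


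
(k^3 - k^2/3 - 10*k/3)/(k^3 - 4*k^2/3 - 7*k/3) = (-3*k^2 + k + 10)/(-3*k^2 + 4*k + 7)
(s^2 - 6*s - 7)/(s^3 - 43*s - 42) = 1/(s + 6)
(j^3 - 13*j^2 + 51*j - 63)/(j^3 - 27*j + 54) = (j - 7)/(j + 6)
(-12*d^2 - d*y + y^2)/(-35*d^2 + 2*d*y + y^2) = (-12*d^2 - d*y + y^2)/(-35*d^2 + 2*d*y + y^2)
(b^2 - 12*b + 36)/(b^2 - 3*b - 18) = (b - 6)/(b + 3)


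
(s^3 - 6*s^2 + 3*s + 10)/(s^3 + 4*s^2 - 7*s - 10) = (s - 5)/(s + 5)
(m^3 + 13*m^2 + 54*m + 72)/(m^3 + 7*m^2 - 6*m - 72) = (m + 3)/(m - 3)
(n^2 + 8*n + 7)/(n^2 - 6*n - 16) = (n^2 + 8*n + 7)/(n^2 - 6*n - 16)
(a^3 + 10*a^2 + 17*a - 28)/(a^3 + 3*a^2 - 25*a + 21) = (a + 4)/(a - 3)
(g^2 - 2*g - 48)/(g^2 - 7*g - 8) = (g + 6)/(g + 1)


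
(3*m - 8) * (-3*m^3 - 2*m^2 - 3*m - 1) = -9*m^4 + 18*m^3 + 7*m^2 + 21*m + 8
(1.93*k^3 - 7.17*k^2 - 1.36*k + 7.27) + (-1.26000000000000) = 1.93*k^3 - 7.17*k^2 - 1.36*k + 6.01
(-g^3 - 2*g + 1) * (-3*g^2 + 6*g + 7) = 3*g^5 - 6*g^4 - g^3 - 15*g^2 - 8*g + 7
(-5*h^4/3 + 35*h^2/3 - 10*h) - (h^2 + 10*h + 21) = -5*h^4/3 + 32*h^2/3 - 20*h - 21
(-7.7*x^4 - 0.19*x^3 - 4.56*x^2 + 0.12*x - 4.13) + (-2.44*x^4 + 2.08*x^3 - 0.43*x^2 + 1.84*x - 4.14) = -10.14*x^4 + 1.89*x^3 - 4.99*x^2 + 1.96*x - 8.27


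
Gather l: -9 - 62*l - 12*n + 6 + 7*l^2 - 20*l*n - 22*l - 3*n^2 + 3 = 7*l^2 + l*(-20*n - 84) - 3*n^2 - 12*n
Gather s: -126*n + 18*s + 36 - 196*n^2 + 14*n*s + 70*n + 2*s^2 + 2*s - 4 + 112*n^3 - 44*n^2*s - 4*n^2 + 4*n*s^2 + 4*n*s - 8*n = 112*n^3 - 200*n^2 - 64*n + s^2*(4*n + 2) + s*(-44*n^2 + 18*n + 20) + 32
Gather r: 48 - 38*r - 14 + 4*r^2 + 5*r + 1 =4*r^2 - 33*r + 35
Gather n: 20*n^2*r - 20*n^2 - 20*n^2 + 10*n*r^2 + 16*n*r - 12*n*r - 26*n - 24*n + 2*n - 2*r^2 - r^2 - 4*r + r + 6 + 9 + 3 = n^2*(20*r - 40) + n*(10*r^2 + 4*r - 48) - 3*r^2 - 3*r + 18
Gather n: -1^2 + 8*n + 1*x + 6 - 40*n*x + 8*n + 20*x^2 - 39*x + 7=n*(16 - 40*x) + 20*x^2 - 38*x + 12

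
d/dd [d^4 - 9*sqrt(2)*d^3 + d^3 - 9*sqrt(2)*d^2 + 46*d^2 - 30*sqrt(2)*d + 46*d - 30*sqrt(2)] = 4*d^3 - 27*sqrt(2)*d^2 + 3*d^2 - 18*sqrt(2)*d + 92*d - 30*sqrt(2) + 46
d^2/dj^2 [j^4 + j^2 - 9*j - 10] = 12*j^2 + 2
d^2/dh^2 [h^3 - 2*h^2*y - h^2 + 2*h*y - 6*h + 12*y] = 6*h - 4*y - 2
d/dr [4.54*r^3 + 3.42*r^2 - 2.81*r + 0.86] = 13.62*r^2 + 6.84*r - 2.81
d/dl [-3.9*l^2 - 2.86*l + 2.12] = -7.8*l - 2.86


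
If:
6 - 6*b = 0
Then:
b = 1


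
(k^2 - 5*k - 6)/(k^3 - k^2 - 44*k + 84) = (k + 1)/(k^2 + 5*k - 14)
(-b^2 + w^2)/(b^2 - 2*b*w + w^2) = (b + w)/(-b + w)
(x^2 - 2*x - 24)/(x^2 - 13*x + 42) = (x + 4)/(x - 7)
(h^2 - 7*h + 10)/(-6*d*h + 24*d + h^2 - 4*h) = (-h^2 + 7*h - 10)/(6*d*h - 24*d - h^2 + 4*h)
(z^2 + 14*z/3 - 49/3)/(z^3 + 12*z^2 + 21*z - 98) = (z - 7/3)/(z^2 + 5*z - 14)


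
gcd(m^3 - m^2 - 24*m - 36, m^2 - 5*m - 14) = m + 2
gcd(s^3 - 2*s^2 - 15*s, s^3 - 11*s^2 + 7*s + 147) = s + 3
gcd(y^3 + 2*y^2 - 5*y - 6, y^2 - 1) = y + 1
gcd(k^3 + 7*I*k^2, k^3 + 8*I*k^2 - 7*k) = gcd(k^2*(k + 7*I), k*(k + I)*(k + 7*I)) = k^2 + 7*I*k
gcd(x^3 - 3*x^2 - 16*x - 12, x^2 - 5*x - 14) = x + 2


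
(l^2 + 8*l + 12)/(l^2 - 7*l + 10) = (l^2 + 8*l + 12)/(l^2 - 7*l + 10)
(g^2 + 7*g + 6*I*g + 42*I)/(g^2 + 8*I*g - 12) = (g + 7)/(g + 2*I)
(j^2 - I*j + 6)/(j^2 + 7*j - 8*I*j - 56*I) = (j^2 - I*j + 6)/(j^2 + j*(7 - 8*I) - 56*I)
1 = 1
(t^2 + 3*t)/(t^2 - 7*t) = (t + 3)/(t - 7)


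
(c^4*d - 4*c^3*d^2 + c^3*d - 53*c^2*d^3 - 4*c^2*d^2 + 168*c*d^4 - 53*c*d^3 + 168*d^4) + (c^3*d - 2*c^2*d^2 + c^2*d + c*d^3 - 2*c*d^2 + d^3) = c^4*d - 4*c^3*d^2 + 2*c^3*d - 53*c^2*d^3 - 6*c^2*d^2 + c^2*d + 168*c*d^4 - 52*c*d^3 - 2*c*d^2 + 168*d^4 + d^3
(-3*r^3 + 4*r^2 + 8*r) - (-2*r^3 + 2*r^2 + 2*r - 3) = -r^3 + 2*r^2 + 6*r + 3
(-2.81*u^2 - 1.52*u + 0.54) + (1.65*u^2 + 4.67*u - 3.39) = -1.16*u^2 + 3.15*u - 2.85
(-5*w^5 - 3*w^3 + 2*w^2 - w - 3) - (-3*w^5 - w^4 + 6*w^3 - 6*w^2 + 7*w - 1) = -2*w^5 + w^4 - 9*w^3 + 8*w^2 - 8*w - 2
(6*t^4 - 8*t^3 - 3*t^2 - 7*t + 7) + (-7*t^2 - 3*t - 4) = 6*t^4 - 8*t^3 - 10*t^2 - 10*t + 3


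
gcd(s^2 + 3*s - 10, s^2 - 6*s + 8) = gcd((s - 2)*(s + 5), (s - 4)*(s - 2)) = s - 2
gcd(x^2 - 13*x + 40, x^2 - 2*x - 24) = 1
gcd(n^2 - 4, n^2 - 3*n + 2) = n - 2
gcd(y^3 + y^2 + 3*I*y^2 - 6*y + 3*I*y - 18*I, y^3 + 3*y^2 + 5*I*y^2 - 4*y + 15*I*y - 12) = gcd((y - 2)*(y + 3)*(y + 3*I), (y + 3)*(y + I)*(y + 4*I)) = y + 3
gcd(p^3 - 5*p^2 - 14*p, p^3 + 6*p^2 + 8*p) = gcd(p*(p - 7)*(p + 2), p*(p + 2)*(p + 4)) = p^2 + 2*p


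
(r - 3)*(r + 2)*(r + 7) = r^3 + 6*r^2 - 13*r - 42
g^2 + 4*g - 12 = (g - 2)*(g + 6)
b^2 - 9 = (b - 3)*(b + 3)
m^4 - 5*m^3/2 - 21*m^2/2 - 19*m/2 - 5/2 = (m - 5)*(m + 1/2)*(m + 1)^2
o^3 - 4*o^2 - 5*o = o*(o - 5)*(o + 1)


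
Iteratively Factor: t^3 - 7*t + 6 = (t + 3)*(t^2 - 3*t + 2) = (t - 1)*(t + 3)*(t - 2)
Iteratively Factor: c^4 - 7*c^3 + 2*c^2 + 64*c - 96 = (c - 4)*(c^3 - 3*c^2 - 10*c + 24) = (c - 4)*(c + 3)*(c^2 - 6*c + 8) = (c - 4)^2*(c + 3)*(c - 2)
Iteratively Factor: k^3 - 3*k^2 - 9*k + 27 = (k - 3)*(k^2 - 9) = (k - 3)*(k + 3)*(k - 3)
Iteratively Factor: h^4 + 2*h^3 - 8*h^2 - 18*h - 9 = (h + 1)*(h^3 + h^2 - 9*h - 9) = (h - 3)*(h + 1)*(h^2 + 4*h + 3) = (h - 3)*(h + 1)*(h + 3)*(h + 1)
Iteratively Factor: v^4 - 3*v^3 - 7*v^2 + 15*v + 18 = (v - 3)*(v^3 - 7*v - 6) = (v - 3)*(v + 1)*(v^2 - v - 6) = (v - 3)^2*(v + 1)*(v + 2)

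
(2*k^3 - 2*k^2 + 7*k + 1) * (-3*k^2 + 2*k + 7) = -6*k^5 + 10*k^4 - 11*k^3 - 3*k^2 + 51*k + 7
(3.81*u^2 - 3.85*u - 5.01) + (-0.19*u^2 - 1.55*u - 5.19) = 3.62*u^2 - 5.4*u - 10.2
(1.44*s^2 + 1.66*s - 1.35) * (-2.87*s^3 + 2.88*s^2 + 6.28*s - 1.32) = -4.1328*s^5 - 0.617*s^4 + 17.6985*s^3 + 4.636*s^2 - 10.6692*s + 1.782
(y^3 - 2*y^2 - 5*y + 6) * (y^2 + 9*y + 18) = y^5 + 7*y^4 - 5*y^3 - 75*y^2 - 36*y + 108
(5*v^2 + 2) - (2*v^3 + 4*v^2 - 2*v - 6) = -2*v^3 + v^2 + 2*v + 8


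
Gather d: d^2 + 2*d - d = d^2 + d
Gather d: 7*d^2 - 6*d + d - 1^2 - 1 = 7*d^2 - 5*d - 2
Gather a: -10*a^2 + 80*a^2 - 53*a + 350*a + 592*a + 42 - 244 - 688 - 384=70*a^2 + 889*a - 1274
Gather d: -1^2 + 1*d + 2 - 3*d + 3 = 4 - 2*d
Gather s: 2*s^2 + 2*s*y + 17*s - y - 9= 2*s^2 + s*(2*y + 17) - y - 9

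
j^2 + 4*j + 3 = (j + 1)*(j + 3)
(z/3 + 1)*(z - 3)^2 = z^3/3 - z^2 - 3*z + 9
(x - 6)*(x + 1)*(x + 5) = x^3 - 31*x - 30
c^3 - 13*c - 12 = (c - 4)*(c + 1)*(c + 3)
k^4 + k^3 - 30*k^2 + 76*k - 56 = (k - 2)^3*(k + 7)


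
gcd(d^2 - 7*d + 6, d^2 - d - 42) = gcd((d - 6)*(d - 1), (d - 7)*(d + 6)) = 1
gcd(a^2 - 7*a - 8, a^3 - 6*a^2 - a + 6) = a + 1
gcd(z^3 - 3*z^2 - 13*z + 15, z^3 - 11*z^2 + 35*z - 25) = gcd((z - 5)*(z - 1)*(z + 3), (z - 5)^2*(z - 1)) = z^2 - 6*z + 5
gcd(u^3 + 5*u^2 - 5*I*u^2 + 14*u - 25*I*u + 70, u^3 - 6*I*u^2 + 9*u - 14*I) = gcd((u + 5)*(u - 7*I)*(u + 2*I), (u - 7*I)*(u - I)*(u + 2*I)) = u^2 - 5*I*u + 14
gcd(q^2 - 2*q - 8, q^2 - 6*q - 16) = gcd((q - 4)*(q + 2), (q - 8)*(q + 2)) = q + 2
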